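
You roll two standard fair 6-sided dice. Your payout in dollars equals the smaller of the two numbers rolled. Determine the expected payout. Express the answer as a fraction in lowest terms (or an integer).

91/36 dollars

Distribution of the smaller of the two numbers rolled: 1 w.p. 11/36, 2 w.p. 1/4, 3 w.p. 7/36, 4 w.p. 5/36, 5 w.p. 1/12, 6 w.p. 1/36
E[payout] = (11/36)·1 + (1/4)·2 + (7/36)·3 + (5/36)·4 + (1/12)·5 + (1/36)·6 = 91/36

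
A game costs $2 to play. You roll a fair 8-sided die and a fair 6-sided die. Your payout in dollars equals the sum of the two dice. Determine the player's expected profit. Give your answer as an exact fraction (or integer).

Distribution of the sum of the two dice: 2 w.p. 1/48, 3 w.p. 1/24, 4 w.p. 1/16, 5 w.p. 1/12, 6 w.p. 5/48, 7 w.p. 1/8, …
E[payout] = (1/48)·2 + (1/24)·3 + (1/16)·4 + (1/12)·5 + (5/48)·6 + (1/8)·7 + (1/8)·8 + (1/8)·9 + (5/48)·10 + (1/12)·11 + (1/16)·12 + (1/24)·13 + (1/48)·14 = 8
Expected profit = 8 − 2 = 6

$6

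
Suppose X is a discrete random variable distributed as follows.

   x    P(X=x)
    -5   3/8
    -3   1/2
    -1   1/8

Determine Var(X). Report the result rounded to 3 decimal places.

E[X] = (3/8)·(-5) + (1/2)·(-3) + (1/8)·(-1) = -7/2
E[X²] = (3/8)·25 + (1/2)·9 + (1/8)·1 = 14
Var(X) = 14 − (-7/2)² = 7/4 ≈ 1.750

1.750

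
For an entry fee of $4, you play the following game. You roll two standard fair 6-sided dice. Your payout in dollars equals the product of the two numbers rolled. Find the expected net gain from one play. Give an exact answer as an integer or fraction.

33/4 dollars

Distribution of the product of the two numbers rolled: 1 w.p. 1/36, 2 w.p. 1/18, 3 w.p. 1/18, 4 w.p. 1/12, 5 w.p. 1/18, 6 w.p. 1/9, …
E[payout] = (1/36)·1 + (1/18)·2 + (1/18)·3 + (1/12)·4 + (1/18)·5 + (1/9)·6 + (1/18)·8 + (1/36)·9 + (1/18)·10 + (1/9)·12 + (1/18)·15 + (1/36)·16 + (1/18)·18 + (1/18)·20 + (1/18)·24 + (1/36)·25 + (1/18)·30 + (1/36)·36 = 49/4
Expected profit = 49/4 − 4 = 33/4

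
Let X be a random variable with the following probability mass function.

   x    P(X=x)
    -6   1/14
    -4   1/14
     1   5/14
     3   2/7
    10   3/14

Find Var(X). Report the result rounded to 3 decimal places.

21.087

E[X] = (1/14)·(-6) + (1/14)·(-4) + (5/14)·1 + (2/7)·3 + (3/14)·10 = 37/14
E[X²] = (1/14)·36 + (1/14)·16 + (5/14)·1 + (2/7)·9 + (3/14)·100 = 393/14
Var(X) = 393/14 − (37/14)² = 4133/196 ≈ 21.087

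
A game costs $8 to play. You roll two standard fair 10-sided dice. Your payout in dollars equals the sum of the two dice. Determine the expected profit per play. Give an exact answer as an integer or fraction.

$3

Distribution of the sum of the two dice: 2 w.p. 1/100, 3 w.p. 1/50, 4 w.p. 3/100, 5 w.p. 1/25, 6 w.p. 1/20, 7 w.p. 3/50, …
E[payout] = (1/100)·2 + (1/50)·3 + (3/100)·4 + (1/25)·5 + (1/20)·6 + (3/50)·7 + (7/100)·8 + (2/25)·9 + (9/100)·10 + (1/10)·11 + (9/100)·12 + (2/25)·13 + (7/100)·14 + (3/50)·15 + (1/20)·16 + (1/25)·17 + (3/100)·18 + (1/50)·19 + (1/100)·20 = 11
Expected profit = 11 − 8 = 3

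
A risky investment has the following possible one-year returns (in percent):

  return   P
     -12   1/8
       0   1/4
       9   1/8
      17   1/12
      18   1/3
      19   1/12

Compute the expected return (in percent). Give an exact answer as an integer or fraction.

E[X] = (1/8)·(-12) + (1/4)·0 + (1/8)·9 + (1/12)·17 + (1/3)·18 + (1/12)·19
     = 69/8

69/8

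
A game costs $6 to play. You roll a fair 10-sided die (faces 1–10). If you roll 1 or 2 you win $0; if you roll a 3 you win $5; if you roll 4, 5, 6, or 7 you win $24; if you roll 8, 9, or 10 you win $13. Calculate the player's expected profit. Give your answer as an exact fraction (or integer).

E[payout] = (1/5)·0 + (1/10)·5 + (3/10)·13 + (2/5)·24 = 14
Expected profit = 14 − 6 = 8

$8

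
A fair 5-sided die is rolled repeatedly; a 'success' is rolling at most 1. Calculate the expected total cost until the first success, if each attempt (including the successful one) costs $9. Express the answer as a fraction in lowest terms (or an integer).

$45

E[#attempts] = 1/p = 5; E[cost] = 9·5 = 45.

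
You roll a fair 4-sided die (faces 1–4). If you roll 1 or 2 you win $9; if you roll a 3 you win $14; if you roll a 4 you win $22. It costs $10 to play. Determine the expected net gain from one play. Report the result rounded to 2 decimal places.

$3.50

E[payout] = (1/2)·9 + (1/4)·14 + (1/4)·22 = 27/2
Expected profit = 27/2 − 10 = 7/2 ≈ $3.50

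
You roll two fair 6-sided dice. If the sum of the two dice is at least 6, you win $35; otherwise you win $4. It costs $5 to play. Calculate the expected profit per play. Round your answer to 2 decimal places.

$21.39

E[payout] = (5/18)·4 + (13/18)·35 = 475/18
Expected profit = 475/18 − 5 = 385/18 ≈ $21.39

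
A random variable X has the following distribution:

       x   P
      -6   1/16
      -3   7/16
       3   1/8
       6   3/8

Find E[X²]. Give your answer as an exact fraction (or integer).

333/16

E[X²] = (1/16)·36 + (7/16)·9 + (1/8)·9 + (3/8)·36
     = 333/16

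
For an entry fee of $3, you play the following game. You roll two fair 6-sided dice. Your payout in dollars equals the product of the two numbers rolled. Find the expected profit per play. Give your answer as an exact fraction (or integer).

Distribution of the product of the two numbers rolled: 1 w.p. 1/36, 2 w.p. 1/18, 3 w.p. 1/18, 4 w.p. 1/12, 5 w.p. 1/18, 6 w.p. 1/9, …
E[payout] = (1/36)·1 + (1/18)·2 + (1/18)·3 + (1/12)·4 + (1/18)·5 + (1/9)·6 + (1/18)·8 + (1/36)·9 + (1/18)·10 + (1/9)·12 + (1/18)·15 + (1/36)·16 + (1/18)·18 + (1/18)·20 + (1/18)·24 + (1/36)·25 + (1/18)·30 + (1/36)·36 = 49/4
Expected profit = 49/4 − 3 = 37/4

37/4 dollars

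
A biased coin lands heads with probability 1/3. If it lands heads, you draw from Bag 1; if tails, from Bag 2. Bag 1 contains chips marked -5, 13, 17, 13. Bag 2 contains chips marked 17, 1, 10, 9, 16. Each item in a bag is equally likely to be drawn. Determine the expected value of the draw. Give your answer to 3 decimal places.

10.233

E[X | Bag 1] = (-5 + 13 + 17 + 13)/4 = 19/2
E[X | Bag 2] = (17 + 1 + 10 + 9 + 16)/5 = 53/5
E[X] = (1/3)·19/2 + (2/3)·53/5 = 307/30 ≈ 10.233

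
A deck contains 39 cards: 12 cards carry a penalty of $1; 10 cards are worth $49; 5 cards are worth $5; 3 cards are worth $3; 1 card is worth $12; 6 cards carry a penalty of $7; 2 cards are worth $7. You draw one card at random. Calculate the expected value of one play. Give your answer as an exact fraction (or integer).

496/39 dollars

E[payout] = (12/39)·(-1) + (10/39)·49 + (5/39)·5 + (3/39)·3 + (1/39)·12 + (6/39)·(-7) + (2/39)·7 = 496/39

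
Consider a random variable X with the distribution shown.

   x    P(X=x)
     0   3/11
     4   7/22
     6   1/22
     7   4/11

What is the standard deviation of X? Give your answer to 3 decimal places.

2.795

E[X] = 45/11, E[X²] = 270/11
Var(X) = E[X²] − (E[X])² = 270/11 − 2025/121 = 945/121
SD(X) = √(945/121) ≈ 2.795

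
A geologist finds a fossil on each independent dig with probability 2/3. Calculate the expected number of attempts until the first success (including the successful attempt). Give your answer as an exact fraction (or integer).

3/2

For a geometric distribution, E[trials] = 1/p = 1/(2/3) = 3/2.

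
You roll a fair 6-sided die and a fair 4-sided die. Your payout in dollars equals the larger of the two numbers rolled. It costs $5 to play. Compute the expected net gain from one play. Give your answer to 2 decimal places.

-$1.08

Distribution of the larger of the two numbers rolled: 1 w.p. 1/24, 2 w.p. 1/8, 3 w.p. 5/24, 4 w.p. 7/24, 5 w.p. 1/6, 6 w.p. 1/6
E[payout] = (1/24)·1 + (1/8)·2 + (5/24)·3 + (7/24)·4 + (1/6)·5 + (1/6)·6 = 47/12
Expected profit = 47/12 − 5 = -13/12 ≈ -$1.08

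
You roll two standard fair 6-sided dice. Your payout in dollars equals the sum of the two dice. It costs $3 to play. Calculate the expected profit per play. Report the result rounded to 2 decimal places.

Distribution of the sum of the two dice: 2 w.p. 1/36, 3 w.p. 1/18, 4 w.p. 1/12, 5 w.p. 1/9, 6 w.p. 5/36, 7 w.p. 1/6, …
E[payout] = (1/36)·2 + (1/18)·3 + (1/12)·4 + (1/9)·5 + (5/36)·6 + (1/6)·7 + (5/36)·8 + (1/9)·9 + (1/12)·10 + (1/18)·11 + (1/36)·12 = 7
Expected profit = 7 − 3 = 4 ≈ $4.00

$4.00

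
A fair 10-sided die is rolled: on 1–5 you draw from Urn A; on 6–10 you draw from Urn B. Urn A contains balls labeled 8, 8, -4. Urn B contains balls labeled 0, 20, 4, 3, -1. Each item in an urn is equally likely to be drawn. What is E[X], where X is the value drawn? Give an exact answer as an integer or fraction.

E[X | Urn A] = (8 + 8 − 4)/3 = 4
E[X | Urn B] = (0 + 20 + 4 + 3 − 1)/5 = 26/5
E[X] = (1/2)·4 + (1/2)·26/5 = 23/5

23/5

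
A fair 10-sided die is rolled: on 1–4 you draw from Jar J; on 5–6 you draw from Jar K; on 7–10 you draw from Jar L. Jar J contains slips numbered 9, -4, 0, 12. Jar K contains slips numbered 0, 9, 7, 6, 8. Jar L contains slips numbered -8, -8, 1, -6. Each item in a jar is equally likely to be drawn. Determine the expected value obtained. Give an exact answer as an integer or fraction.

4/5

E[X | Jar J] = (9 − 4 + 0 + 12)/4 = 17/4
E[X | Jar K] = (0 + 9 + 7 + 6 + 8)/5 = 6
E[X | Jar L] = (-8 − 8 + 1 − 6)/4 = -21/4
E[X] = (2/5)·17/4 + (1/5)·6 + (2/5)·(-21/4) = 4/5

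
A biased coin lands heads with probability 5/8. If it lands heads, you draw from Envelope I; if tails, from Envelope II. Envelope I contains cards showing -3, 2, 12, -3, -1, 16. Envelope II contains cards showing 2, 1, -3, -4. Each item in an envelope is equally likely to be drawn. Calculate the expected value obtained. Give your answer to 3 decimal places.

2.021

E[X | Envelope I] = (-3 + 2 + 12 − 3 − 1 + 16)/6 = 23/6
E[X | Envelope II] = (2 + 1 − 3 − 4)/4 = -1
E[X] = (5/8)·23/6 + (3/8)·(-1) = 97/48 ≈ 2.021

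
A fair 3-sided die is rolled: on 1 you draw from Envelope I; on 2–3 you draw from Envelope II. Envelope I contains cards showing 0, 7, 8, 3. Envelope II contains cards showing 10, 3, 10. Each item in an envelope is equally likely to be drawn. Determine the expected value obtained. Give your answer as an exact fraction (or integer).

119/18

E[X | Envelope I] = (0 + 7 + 8 + 3)/4 = 9/2
E[X | Envelope II] = (10 + 3 + 10)/3 = 23/3
E[X] = (1/3)·9/2 + (2/3)·23/3 = 119/18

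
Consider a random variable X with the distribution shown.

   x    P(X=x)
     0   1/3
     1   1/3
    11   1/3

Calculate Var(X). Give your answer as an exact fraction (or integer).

E[X] = (1/3)·0 + (1/3)·1 + (1/3)·11 = 4
E[X²] = (1/3)·0 + (1/3)·1 + (1/3)·121 = 122/3
Var(X) = 122/3 − (4)² = 74/3

74/3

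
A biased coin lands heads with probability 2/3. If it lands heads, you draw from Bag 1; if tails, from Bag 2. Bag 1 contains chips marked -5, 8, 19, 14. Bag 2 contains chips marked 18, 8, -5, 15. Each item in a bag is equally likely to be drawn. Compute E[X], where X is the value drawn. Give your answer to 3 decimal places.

E[X | Bag 1] = (-5 + 8 + 19 + 14)/4 = 9
E[X | Bag 2] = (18 + 8 − 5 + 15)/4 = 9
E[X] = (2/3)·9 + (1/3)·9 = 9 ≈ 9.000

9.000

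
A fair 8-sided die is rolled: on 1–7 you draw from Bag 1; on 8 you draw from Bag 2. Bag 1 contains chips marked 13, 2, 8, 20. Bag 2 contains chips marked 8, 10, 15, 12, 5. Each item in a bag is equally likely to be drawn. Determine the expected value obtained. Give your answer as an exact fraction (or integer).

E[X | Bag 1] = (13 + 2 + 8 + 20)/4 = 43/4
E[X | Bag 2] = (8 + 10 + 15 + 12 + 5)/5 = 10
E[X] = (7/8)·43/4 + (1/8)·10 = 341/32

341/32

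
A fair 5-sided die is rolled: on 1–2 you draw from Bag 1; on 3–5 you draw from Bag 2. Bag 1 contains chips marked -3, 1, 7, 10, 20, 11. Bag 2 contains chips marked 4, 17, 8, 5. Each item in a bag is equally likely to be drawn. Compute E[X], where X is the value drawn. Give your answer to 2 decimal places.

E[X | Bag 1] = (-3 + 1 + 7 + 10 + 20 + 11)/6 = 23/3
E[X | Bag 2] = (4 + 17 + 8 + 5)/4 = 17/2
E[X] = (2/5)·23/3 + (3/5)·17/2 = 49/6 ≈ 8.17

8.17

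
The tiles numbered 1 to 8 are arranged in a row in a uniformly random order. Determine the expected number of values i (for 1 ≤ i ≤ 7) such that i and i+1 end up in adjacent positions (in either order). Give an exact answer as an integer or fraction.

7/4

For each i ∈ {1,…,7}, let Xᵢ = 1 if i and i+1 are adjacent. P(Xᵢ=1) = 2·(8−1)!/8! = 2/8.
By linearity, E[ΣXᵢ] = (7)·(2/8) = 7/4.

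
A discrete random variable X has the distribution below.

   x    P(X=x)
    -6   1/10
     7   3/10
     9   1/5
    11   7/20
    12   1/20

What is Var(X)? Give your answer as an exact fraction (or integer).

E[X] = (1/10)·(-6) + (3/10)·7 + (1/5)·9 + (7/20)·11 + (1/20)·12 = 31/4
E[X²] = (1/10)·36 + (3/10)·49 + (1/5)·81 + (7/20)·121 + (1/20)·144 = 1681/20
Var(X) = 1681/20 − (31/4)² = 1919/80

1919/80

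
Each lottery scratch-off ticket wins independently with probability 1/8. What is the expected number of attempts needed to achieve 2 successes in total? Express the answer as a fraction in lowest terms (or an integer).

16

By linearity (sum of 2 independent geometric waits), E[trials] = 2/p = 2/(1/8) = 16.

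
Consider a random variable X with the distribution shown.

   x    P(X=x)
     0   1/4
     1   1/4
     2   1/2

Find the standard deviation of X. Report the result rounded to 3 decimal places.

0.829

E[X] = 5/4, E[X²] = 9/4
Var(X) = E[X²] − (E[X])² = 9/4 − 25/16 = 11/16
SD(X) = √(11/16) ≈ 0.829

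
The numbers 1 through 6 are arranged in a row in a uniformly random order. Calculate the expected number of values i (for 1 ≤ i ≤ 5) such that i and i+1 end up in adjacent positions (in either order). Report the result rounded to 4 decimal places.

1.6667

For each i ∈ {1,…,5}, let Xᵢ = 1 if i and i+1 are adjacent. P(Xᵢ=1) = 2·(6−1)!/6! = 2/6.
By linearity, E[ΣXᵢ] = (5)·(2/6) = 5/3.
≈ 1.6667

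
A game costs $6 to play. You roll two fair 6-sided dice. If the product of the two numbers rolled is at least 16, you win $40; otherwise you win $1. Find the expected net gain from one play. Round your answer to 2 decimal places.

$6.92

E[payout] = (25/36)·1 + (11/36)·40 = 155/12
Expected profit = 155/12 − 6 = 83/12 ≈ $6.92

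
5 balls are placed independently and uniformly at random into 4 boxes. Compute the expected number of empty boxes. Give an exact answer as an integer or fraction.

243/256

Let Xⱼ=1 if box j is empty. P(Xⱼ=1) = ((4-1)/4)^5 = 243/1024.
By linearity, E[#empty] = 4·243/1024 = 243/256.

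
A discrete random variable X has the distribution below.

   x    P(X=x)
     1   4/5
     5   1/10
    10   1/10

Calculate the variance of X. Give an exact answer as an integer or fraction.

801/100

E[X] = (4/5)·1 + (1/10)·5 + (1/10)·10 = 23/10
E[X²] = (4/5)·1 + (1/10)·25 + (1/10)·100 = 133/10
Var(X) = 133/10 − (23/10)² = 801/100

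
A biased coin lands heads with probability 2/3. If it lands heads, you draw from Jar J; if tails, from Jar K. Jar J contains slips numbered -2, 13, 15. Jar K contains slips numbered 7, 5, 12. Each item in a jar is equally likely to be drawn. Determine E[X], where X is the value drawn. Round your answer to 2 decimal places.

8.44

E[X | Jar J] = (-2 + 13 + 15)/3 = 26/3
E[X | Jar K] = (7 + 5 + 12)/3 = 8
E[X] = (2/3)·26/3 + (1/3)·8 = 76/9 ≈ 8.44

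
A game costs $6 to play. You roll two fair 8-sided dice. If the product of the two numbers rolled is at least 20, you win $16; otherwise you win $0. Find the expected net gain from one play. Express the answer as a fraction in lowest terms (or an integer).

E[payout] = (9/16)·0 + (7/16)·16 = 7
Expected profit = 7 − 6 = 1

$1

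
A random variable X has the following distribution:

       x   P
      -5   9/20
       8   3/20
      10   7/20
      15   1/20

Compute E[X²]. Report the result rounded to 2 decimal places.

67.10

E[X²] = (9/20)·25 + (3/20)·64 + (7/20)·100 + (1/20)·225
     = 671/10 ≈ 67.10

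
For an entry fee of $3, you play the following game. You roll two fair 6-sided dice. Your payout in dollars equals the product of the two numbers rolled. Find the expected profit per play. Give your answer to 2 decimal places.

$9.25

Distribution of the product of the two numbers rolled: 1 w.p. 1/36, 2 w.p. 1/18, 3 w.p. 1/18, 4 w.p. 1/12, 5 w.p. 1/18, 6 w.p. 1/9, …
E[payout] = (1/36)·1 + (1/18)·2 + (1/18)·3 + (1/12)·4 + (1/18)·5 + (1/9)·6 + (1/18)·8 + (1/36)·9 + (1/18)·10 + (1/9)·12 + (1/18)·15 + (1/36)·16 + (1/18)·18 + (1/18)·20 + (1/18)·24 + (1/36)·25 + (1/18)·30 + (1/36)·36 = 49/4
Expected profit = 49/4 − 3 = 37/4 ≈ $9.25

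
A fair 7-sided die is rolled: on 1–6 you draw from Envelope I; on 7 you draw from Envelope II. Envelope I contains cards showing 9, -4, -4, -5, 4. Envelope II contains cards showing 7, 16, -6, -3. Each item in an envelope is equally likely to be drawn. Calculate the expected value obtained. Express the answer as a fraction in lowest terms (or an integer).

1/2

E[X | Envelope I] = (9 − 4 − 4 − 5 + 4)/5 = 0
E[X | Envelope II] = (7 + 16 − 6 − 3)/4 = 7/2
E[X] = (6/7)·0 + (1/7)·7/2 = 1/2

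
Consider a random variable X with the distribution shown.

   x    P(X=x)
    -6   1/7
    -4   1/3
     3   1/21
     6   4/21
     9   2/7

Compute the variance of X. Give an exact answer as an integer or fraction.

2402/63

E[X] = (1/7)·(-6) + (1/3)·(-4) + (1/21)·3 + (4/21)·6 + (2/7)·9 = 5/3
E[X²] = (1/7)·36 + (1/3)·16 + (1/21)·9 + (4/21)·36 + (2/7)·81 = 859/21
Var(X) = 859/21 − (5/3)² = 2402/63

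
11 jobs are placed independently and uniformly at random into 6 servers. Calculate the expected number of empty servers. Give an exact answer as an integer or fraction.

Let Xⱼ=1 if server j is empty. P(Xⱼ=1) = ((6-1)/6)^11 = 48828125/362797056.
By linearity, E[#empty] = 6·48828125/362797056 = 48828125/60466176.

48828125/60466176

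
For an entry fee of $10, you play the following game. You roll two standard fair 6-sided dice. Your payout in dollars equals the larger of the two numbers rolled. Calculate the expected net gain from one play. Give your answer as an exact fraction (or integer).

Distribution of the larger of the two numbers rolled: 1 w.p. 1/36, 2 w.p. 1/12, 3 w.p. 5/36, 4 w.p. 7/36, 5 w.p. 1/4, 6 w.p. 11/36
E[payout] = (1/36)·1 + (1/12)·2 + (5/36)·3 + (7/36)·4 + (1/4)·5 + (11/36)·6 = 161/36
Expected profit = 161/36 − 10 = -199/36

-199/36 dollars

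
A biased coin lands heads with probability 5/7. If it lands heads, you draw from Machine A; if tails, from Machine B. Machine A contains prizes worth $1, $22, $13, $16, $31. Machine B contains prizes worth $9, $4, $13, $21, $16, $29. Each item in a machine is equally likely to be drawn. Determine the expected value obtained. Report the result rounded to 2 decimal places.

$16.24

E[X | Machine A] = (1 + 22 + 13 + 16 + 31)/5 = 83/5
E[X | Machine B] = (9 + 4 + 13 + 21 + 16 + 29)/6 = 46/3
E[X] = (5/7)·83/5 + (2/7)·46/3 = 341/21 ≈ 16.24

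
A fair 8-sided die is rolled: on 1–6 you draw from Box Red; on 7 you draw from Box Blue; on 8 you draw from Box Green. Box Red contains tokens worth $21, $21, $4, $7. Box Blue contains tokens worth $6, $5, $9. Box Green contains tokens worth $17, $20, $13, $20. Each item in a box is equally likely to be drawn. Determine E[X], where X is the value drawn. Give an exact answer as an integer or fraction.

E[X | Box Red] = (21 + 21 + 4 + 7)/4 = 53/4
E[X | Box Blue] = (6 + 5 + 9)/3 = 20/3
E[X | Box Green] = (17 + 20 + 13 + 20)/4 = 35/2
E[X] = (3/4)·53/4 + (1/8)·20/3 + (1/8)·35/2 = 311/24

311/24 dollars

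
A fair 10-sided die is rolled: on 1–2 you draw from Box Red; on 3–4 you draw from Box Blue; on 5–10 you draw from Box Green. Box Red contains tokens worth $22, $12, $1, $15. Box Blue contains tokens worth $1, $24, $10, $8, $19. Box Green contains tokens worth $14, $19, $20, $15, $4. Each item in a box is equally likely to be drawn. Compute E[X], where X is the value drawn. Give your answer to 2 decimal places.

E[X | Box Red] = (22 + 12 + 1 + 15)/4 = 25/2
E[X | Box Blue] = (1 + 24 + 10 + 8 + 19)/5 = 62/5
E[X | Box Green] = (14 + 19 + 20 + 15 + 4)/5 = 72/5
E[X] = (1/5)·25/2 + (1/5)·62/5 + (3/5)·72/5 = 681/50 ≈ 13.62

$13.62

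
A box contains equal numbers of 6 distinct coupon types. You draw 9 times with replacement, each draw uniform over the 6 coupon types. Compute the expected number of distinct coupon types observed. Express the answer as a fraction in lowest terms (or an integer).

Let Xⱼ=1 if type j appears at least once. P(Xⱼ=1) = 1 − ((6−1)/6)^9 = 8124571/10077696.
E[#distinct] = 6·8124571/10077696 = 8124571/1679616.

8124571/1679616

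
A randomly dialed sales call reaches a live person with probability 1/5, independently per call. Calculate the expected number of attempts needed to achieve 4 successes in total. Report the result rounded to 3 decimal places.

By linearity (sum of 4 independent geometric waits), E[trials] = 4/p = 4/(1/5) = 20.
≈ 20.000

20.000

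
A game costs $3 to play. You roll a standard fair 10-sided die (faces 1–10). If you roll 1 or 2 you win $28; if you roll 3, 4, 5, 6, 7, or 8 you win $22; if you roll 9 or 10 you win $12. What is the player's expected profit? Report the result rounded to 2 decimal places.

E[payout] = (1/5)·12 + (3/5)·22 + (1/5)·28 = 106/5
Expected profit = 106/5 − 3 = 91/5 ≈ $18.20

$18.20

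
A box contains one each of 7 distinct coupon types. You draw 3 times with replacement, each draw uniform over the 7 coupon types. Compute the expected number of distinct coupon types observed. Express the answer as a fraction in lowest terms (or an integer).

127/49

Let Xⱼ=1 if type j appears at least once. P(Xⱼ=1) = 1 − ((7−1)/7)^3 = 127/343.
E[#distinct] = 7·127/343 = 127/49.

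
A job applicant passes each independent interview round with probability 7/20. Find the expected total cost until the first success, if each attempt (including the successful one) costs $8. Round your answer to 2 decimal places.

E[#attempts] = 1/p = 20/7; E[cost] = 8·20/7 = 160/7.
≈ 22.86

$22.86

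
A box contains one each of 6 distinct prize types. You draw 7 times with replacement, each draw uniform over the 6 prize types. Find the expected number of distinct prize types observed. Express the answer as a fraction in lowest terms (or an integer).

Let Xⱼ=1 if type j appears at least once. P(Xⱼ=1) = 1 − ((6−1)/6)^7 = 201811/279936.
E[#distinct] = 6·201811/279936 = 201811/46656.

201811/46656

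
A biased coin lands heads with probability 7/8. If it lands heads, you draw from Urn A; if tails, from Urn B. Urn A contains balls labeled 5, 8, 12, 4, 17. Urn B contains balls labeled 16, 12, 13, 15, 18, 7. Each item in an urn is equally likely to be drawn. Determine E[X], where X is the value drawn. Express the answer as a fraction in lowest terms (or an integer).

E[X | Urn A] = (5 + 8 + 12 + 4 + 17)/5 = 46/5
E[X | Urn B] = (16 + 12 + 13 + 15 + 18 + 7)/6 = 27/2
E[X] = (7/8)·46/5 + (1/8)·27/2 = 779/80

779/80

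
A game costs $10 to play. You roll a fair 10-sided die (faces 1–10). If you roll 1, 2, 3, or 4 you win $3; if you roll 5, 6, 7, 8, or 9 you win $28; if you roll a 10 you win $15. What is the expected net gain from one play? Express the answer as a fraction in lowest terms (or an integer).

67/10 dollars

E[payout] = (2/5)·3 + (1/10)·15 + (1/2)·28 = 167/10
Expected profit = 167/10 − 10 = 67/10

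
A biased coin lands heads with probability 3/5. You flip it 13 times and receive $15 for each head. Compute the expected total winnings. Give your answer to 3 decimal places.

E[#heads] = 13·3/5 = 39/5 (linearity over flips).
E[winnings] = 15·39/5 = 117.
≈ 117.000

$117.000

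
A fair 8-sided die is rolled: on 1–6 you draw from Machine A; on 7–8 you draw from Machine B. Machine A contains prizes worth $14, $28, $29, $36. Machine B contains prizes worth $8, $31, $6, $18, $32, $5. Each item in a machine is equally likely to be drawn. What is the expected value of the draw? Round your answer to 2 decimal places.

$24.23

E[X | Machine A] = (14 + 28 + 29 + 36)/4 = 107/4
E[X | Machine B] = (8 + 31 + 6 + 18 + 32 + 5)/6 = 50/3
E[X] = (3/4)·107/4 + (1/4)·50/3 = 1163/48 ≈ 24.23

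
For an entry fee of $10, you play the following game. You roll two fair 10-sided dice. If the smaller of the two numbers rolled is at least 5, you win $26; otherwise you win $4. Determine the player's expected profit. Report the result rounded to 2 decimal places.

E[payout] = (16/25)·4 + (9/25)·26 = 298/25
Expected profit = 298/25 − 10 = 48/25 ≈ $1.92

$1.92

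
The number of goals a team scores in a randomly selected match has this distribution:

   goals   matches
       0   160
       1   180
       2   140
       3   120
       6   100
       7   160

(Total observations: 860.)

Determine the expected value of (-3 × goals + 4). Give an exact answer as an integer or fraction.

-209/43

Total = 860, so P(goals=0) = 160/860, etc.
E[-3x+4] = (8/43)·4 + (9/43)·1 + (7/43)·(-2) + (6/43)·(-5) + (5/43)·(-14) + (8/43)·(-17)
     = -209/43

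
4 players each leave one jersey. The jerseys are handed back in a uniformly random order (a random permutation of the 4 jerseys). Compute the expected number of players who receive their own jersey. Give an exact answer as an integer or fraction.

1

Let Xᵢ = 1 if person i gets their own jersey. For each i, P(Xᵢ=1) = 1/4.
By linearity of expectation, E[X₁+…+X_4] = 4·(1/4) = 1.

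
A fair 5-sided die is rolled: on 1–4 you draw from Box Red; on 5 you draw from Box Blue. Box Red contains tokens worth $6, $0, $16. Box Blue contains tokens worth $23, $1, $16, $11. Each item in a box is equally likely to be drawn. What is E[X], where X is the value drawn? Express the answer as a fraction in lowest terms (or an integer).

101/12 dollars

E[X | Box Red] = (6 + 0 + 16)/3 = 22/3
E[X | Box Blue] = (23 + 1 + 16 + 11)/4 = 51/4
E[X] = (4/5)·22/3 + (1/5)·51/4 = 101/12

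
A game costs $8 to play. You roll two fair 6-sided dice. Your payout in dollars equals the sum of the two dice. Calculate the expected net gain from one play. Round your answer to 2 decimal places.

-$1.00

Distribution of the sum of the two dice: 2 w.p. 1/36, 3 w.p. 1/18, 4 w.p. 1/12, 5 w.p. 1/9, 6 w.p. 5/36, 7 w.p. 1/6, …
E[payout] = (1/36)·2 + (1/18)·3 + (1/12)·4 + (1/9)·5 + (5/36)·6 + (1/6)·7 + (5/36)·8 + (1/9)·9 + (1/12)·10 + (1/18)·11 + (1/36)·12 = 7
Expected profit = 7 − 8 = -1 ≈ -$1.00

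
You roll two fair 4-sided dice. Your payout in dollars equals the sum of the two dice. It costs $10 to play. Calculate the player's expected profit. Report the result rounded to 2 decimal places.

Distribution of the sum of the two dice: 2 w.p. 1/16, 3 w.p. 1/8, 4 w.p. 3/16, 5 w.p. 1/4, 6 w.p. 3/16, 7 w.p. 1/8, …
E[payout] = (1/16)·2 + (1/8)·3 + (3/16)·4 + (1/4)·5 + (3/16)·6 + (1/8)·7 + (1/16)·8 = 5
Expected profit = 5 − 10 = -5 ≈ -$5.00

-$5.00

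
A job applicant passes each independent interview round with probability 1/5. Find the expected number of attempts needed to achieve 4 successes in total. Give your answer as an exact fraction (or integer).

20

By linearity (sum of 4 independent geometric waits), E[trials] = 4/p = 4/(1/5) = 20.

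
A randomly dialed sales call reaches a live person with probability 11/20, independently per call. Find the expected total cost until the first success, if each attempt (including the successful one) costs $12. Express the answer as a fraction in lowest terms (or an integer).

240/11 dollars

E[#attempts] = 1/p = 20/11; E[cost] = 12·20/11 = 240/11.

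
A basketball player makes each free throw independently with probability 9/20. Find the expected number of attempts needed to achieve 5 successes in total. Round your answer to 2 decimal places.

11.11

By linearity (sum of 5 independent geometric waits), E[trials] = 5/p = 5/(9/20) = 100/9.
≈ 11.11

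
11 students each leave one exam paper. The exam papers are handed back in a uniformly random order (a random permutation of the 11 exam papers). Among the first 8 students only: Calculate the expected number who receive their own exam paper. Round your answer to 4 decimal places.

Let Xᵢ = 1 if person i gets their own exam paper. For each i, P(Xᵢ=1) = 1/11.
By linearity of expectation, E[X₁+…+X_8] = 8·(1/11) = 8/11.
≈ 0.7273

0.7273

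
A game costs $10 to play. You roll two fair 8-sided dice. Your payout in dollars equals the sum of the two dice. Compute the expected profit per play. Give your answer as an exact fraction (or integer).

-$1

Distribution of the sum of the two dice: 2 w.p. 1/64, 3 w.p. 1/32, 4 w.p. 3/64, 5 w.p. 1/16, 6 w.p. 5/64, 7 w.p. 3/32, …
E[payout] = (1/64)·2 + (1/32)·3 + (3/64)·4 + (1/16)·5 + (5/64)·6 + (3/32)·7 + (7/64)·8 + (1/8)·9 + (7/64)·10 + (3/32)·11 + (5/64)·12 + (1/16)·13 + (3/64)·14 + (1/32)·15 + (1/64)·16 = 9
Expected profit = 9 − 10 = -1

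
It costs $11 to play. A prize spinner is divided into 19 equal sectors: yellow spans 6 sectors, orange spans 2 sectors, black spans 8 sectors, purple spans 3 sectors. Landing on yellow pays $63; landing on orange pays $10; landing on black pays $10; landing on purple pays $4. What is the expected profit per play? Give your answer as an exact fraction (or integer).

E[payout] = (6/19)·63 + (2/19)·10 + (8/19)·10 + (3/19)·4 = 490/19
Expected profit = 490/19 − 11 = 281/19

281/19 dollars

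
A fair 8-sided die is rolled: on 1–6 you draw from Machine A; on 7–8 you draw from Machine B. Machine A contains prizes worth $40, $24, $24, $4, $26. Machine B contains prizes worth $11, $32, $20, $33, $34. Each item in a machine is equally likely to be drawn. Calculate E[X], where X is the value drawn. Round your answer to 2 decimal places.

E[X | Machine A] = (40 + 24 + 24 + 4 + 26)/5 = 118/5
E[X | Machine B] = (11 + 32 + 20 + 33 + 34)/5 = 26
E[X] = (3/4)·118/5 + (1/4)·26 = 121/5 ≈ 24.20

$24.20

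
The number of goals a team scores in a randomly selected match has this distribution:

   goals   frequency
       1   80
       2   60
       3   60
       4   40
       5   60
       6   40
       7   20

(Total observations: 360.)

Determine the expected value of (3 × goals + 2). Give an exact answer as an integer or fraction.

73/6

Total = 360, so P(goals=1) = 80/360, etc.
E[3x+2] = (2/9)·5 + (1/6)·8 + (1/6)·11 + (1/9)·14 + (1/6)·17 + (1/9)·20 + (1/18)·23
     = 73/6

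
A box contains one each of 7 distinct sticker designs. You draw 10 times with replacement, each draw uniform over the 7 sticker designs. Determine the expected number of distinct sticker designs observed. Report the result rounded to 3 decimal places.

Let Xⱼ=1 if type j appears at least once. P(Xⱼ=1) = 1 − ((7−1)/7)^10 = 222009073/282475249.
E[#distinct] = 7·222009073/282475249 = 222009073/40353607.
≈ 5.502

5.502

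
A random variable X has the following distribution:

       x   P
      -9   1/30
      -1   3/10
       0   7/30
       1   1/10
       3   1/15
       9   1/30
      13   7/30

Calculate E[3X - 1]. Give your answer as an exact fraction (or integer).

E[3x-1] = (1/30)·(-28) + (3/10)·(-4) + (7/30)·(-1) + (1/10)·2 + (1/15)·8 + (1/30)·26 + (7/30)·38
     = 81/10

81/10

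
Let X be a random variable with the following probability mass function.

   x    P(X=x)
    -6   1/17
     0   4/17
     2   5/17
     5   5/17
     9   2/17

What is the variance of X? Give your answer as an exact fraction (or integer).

E[X] = (1/17)·(-6) + (4/17)·0 + (5/17)·2 + (5/17)·5 + (2/17)·9 = 47/17
E[X²] = (1/17)·36 + (4/17)·0 + (5/17)·4 + (5/17)·25 + (2/17)·81 = 343/17
Var(X) = 343/17 − (47/17)² = 3622/289

3622/289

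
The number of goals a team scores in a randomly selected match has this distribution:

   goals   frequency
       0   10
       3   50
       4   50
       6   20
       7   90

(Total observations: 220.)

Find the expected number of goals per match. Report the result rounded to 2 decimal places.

5.00

Total = 220, so P(goals=0) = 10/220, etc.
E[X] = (1/22)·0 + (5/22)·3 + (5/22)·4 + (1/11)·6 + (9/22)·7
     = 5 ≈ 5.00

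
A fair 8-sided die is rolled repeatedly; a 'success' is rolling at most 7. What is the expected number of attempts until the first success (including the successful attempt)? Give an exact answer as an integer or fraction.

8/7

For a geometric distribution, E[trials] = 1/p = 1/(7/8) = 8/7.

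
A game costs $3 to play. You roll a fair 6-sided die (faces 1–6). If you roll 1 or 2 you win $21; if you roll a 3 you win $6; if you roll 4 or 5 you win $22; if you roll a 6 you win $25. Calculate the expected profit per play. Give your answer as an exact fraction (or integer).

33/2 dollars

E[payout] = (1/6)·6 + (1/3)·21 + (1/3)·22 + (1/6)·25 = 39/2
Expected profit = 39/2 − 3 = 33/2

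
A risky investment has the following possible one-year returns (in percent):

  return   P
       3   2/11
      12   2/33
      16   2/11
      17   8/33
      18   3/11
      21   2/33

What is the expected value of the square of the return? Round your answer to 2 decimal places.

242.06

E[X²] = (2/11)·9 + (2/33)·144 + (2/11)·256 + (8/33)·289 + (3/11)·324 + (2/33)·441
     = 7988/33 ≈ 242.06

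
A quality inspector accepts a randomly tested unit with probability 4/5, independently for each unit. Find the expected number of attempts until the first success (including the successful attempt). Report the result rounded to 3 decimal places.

1.250

For a geometric distribution, E[trials] = 1/p = 1/(4/5) = 5/4.
≈ 1.250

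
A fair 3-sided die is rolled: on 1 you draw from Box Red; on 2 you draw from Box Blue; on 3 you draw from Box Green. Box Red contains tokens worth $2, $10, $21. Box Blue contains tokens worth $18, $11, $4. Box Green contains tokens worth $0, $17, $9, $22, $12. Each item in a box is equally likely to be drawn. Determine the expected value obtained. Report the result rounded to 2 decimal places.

E[X | Box Red] = (2 + 10 + 21)/3 = 11
E[X | Box Blue] = (18 + 11 + 4)/3 = 11
E[X | Box Green] = (0 + 17 + 9 + 22 + 12)/5 = 12
E[X] = (1/3)·11 + (1/3)·11 + (1/3)·12 = 34/3 ≈ 11.33

$11.33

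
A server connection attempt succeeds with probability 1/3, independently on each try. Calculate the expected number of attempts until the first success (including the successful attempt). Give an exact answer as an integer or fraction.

For a geometric distribution, E[trials] = 1/p = 1/(1/3) = 3.

3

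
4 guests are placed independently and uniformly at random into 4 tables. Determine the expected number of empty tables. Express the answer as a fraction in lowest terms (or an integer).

81/64

Let Xⱼ=1 if table j is empty. P(Xⱼ=1) = ((4-1)/4)^4 = 81/256.
By linearity, E[#empty] = 4·81/256 = 81/64.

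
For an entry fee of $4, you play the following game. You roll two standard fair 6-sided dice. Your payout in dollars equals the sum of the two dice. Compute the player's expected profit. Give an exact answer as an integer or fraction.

Distribution of the sum of the two dice: 2 w.p. 1/36, 3 w.p. 1/18, 4 w.p. 1/12, 5 w.p. 1/9, 6 w.p. 5/36, 7 w.p. 1/6, …
E[payout] = (1/36)·2 + (1/18)·3 + (1/12)·4 + (1/9)·5 + (5/36)·6 + (1/6)·7 + (5/36)·8 + (1/9)·9 + (1/12)·10 + (1/18)·11 + (1/36)·12 = 7
Expected profit = 7 − 4 = 3

$3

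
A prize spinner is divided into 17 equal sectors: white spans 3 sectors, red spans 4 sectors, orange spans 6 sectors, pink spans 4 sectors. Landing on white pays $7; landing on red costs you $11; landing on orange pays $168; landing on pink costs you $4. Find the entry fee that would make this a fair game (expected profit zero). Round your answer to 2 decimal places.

E[payout] = (3/17)·7 + (4/17)·(-11) + (6/17)·168 + (4/17)·(-4) = 57
Fair fee = E[payout] = 57 ≈ $57.00

$57.00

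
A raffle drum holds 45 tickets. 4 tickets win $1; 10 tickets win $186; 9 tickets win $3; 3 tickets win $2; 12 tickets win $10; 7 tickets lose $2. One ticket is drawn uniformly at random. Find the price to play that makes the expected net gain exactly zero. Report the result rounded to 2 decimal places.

$44.51

E[payout] = (4/45)·1 + (10/45)·186 + (9/45)·3 + (3/45)·2 + (12/45)·10 + (7/45)·(-2) = 2003/45
Fair fee = E[payout] = 2003/45 ≈ $44.51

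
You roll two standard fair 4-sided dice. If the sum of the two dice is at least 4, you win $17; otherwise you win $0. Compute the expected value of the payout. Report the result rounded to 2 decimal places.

E[payout] = (3/16)·0 + (13/16)·17 = 221/16
≈ $13.81

$13.81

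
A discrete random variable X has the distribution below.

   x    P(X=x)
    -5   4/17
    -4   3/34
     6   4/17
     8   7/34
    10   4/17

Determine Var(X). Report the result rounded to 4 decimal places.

37.3979

E[X] = (4/17)·(-5) + (3/34)·(-4) + (4/17)·6 + (7/34)·8 + (4/17)·10 = 66/17
E[X²] = (4/17)·25 + (3/34)·16 + (4/17)·36 + (7/34)·64 + (4/17)·100 = 892/17
Var(X) = 892/17 − (66/17)² = 10808/289 ≈ 37.3979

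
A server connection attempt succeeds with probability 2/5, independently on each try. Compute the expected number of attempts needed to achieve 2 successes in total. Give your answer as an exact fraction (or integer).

5

By linearity (sum of 2 independent geometric waits), E[trials] = 2/p = 2/(2/5) = 5.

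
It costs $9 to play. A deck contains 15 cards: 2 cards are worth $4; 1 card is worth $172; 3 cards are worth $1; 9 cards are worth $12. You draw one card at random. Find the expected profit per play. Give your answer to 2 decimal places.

$10.40

E[payout] = (2/15)·4 + (1/15)·172 + (3/15)·1 + (9/15)·12 = 97/5
Expected profit = 97/5 − 9 = 52/5 ≈ $10.40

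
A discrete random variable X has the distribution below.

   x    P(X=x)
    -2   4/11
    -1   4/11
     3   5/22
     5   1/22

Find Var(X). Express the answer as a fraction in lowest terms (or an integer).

601/121

E[X] = (4/11)·(-2) + (4/11)·(-1) + (5/22)·3 + (1/22)·5 = -2/11
E[X²] = (4/11)·4 + (4/11)·1 + (5/22)·9 + (1/22)·25 = 5
Var(X) = 5 − (-2/11)² = 601/121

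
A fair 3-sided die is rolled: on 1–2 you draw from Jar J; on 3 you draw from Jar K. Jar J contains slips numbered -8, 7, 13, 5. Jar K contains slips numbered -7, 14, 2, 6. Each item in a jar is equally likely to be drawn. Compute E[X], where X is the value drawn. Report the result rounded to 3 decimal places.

4.083

E[X | Jar J] = (-8 + 7 + 13 + 5)/4 = 17/4
E[X | Jar K] = (-7 + 14 + 2 + 6)/4 = 15/4
E[X] = (2/3)·17/4 + (1/3)·15/4 = 49/12 ≈ 4.083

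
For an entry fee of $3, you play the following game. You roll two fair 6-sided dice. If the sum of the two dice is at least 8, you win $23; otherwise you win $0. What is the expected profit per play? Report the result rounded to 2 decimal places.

$6.58

E[payout] = (7/12)·0 + (5/12)·23 = 115/12
Expected profit = 115/12 − 3 = 79/12 ≈ $6.58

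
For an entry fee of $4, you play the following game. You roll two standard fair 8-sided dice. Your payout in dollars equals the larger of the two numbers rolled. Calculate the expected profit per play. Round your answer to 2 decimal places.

Distribution of the larger of the two numbers rolled: 1 w.p. 1/64, 2 w.p. 3/64, 3 w.p. 5/64, 4 w.p. 7/64, 5 w.p. 9/64, 6 w.p. 11/64, …
E[payout] = (1/64)·1 + (3/64)·2 + (5/64)·3 + (7/64)·4 + (9/64)·5 + (11/64)·6 + (13/64)·7 + (15/64)·8 = 93/16
Expected profit = 93/16 − 4 = 29/16 ≈ $1.81

$1.81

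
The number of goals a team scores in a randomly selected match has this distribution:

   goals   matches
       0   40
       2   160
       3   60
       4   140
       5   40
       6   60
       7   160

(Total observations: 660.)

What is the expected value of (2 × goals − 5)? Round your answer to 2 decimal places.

3.30

Total = 660, so P(goals=0) = 40/660, etc.
E[2x-5] = (2/33)·(-5) + (8/33)·(-1) + (1/11)·1 + (7/33)·3 + (2/33)·5 + (1/11)·7 + (8/33)·9
     = 109/33 ≈ 3.30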